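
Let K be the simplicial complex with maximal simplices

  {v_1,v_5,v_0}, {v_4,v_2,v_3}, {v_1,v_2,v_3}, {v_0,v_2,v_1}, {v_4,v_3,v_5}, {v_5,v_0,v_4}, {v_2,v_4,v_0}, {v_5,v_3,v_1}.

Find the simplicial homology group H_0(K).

Fix the vertex order v_0 < v_1 < v_2 < v_3 < v_4 < v_5 and write every simplex with vertices in increasing order. Then dim K = 2 and the simplices of K are:

  0-simplices (6): [v_0], [v_1], [v_2], [v_3], [v_4], [v_5]
  1-simplices (12): [v_0,v_1], [v_0,v_2], [v_0,v_4], [v_0,v_5], [v_1,v_2], [v_1,v_3], [v_1,v_5], [v_2,v_3], [v_2,v_4], [v_3,v_4], [v_3,v_5], [v_4,v_5]
  2-simplices (8): [v_0,v_1,v_2], [v_0,v_1,v_5], [v_0,v_2,v_4], [v_0,v_4,v_5], [v_1,v_2,v_3], [v_1,v_3,v_5], [v_2,v_3,v_4], [v_3,v_4,v_5]

so the chain groups are C_0 ≅ Z^6, C_1 ≅ Z^12, C_2 ≅ Z^8.

∂_1: C_1 → C_0 is given by ∂[p,q] = [q] − [p].
The 6×12 boundary matrix has rank 5 and Smith normal form diag(1,1,1,1,1).

∂_2: C_2 → C_1 maps a triangle to the signed sum of its edges. For instance
  ∂[v_2,v_3,v_4] = [v_3,v_4] − [v_2,v_4] + [v_2,v_3],
  ∂[v_0,v_1,v_5] = [v_1,v_5] − [v_0,v_5] + [v_0,v_1].
This gives a 12×8 integer matrix of rank 7; reducing to Smith normal form yields diagonal entries (1,1,1,1,1,1,1).

Now H_k = ker ∂_k / im ∂_{k+1}, so:

  H_0: rank C_0 − rank ∂_1 = 6 − 5 = 1, and the invariant factors of ∂_1 are all 1, so H_0 ≅ Z.

H_0 = Z.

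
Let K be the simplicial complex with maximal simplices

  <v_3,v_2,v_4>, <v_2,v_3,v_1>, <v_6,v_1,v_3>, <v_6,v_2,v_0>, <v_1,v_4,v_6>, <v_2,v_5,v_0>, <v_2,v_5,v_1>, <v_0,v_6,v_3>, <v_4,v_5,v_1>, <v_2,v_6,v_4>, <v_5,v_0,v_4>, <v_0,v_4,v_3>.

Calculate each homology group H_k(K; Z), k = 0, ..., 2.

We work with the vertex ordering v_0 < v_1 < v_2 < v_3 < v_4 < v_5 < v_6. The simplices of K, each written with vertices in increasing order, are:

  0-simplices (7): [v_0], [v_1], [v_2], [v_3], [v_4], [v_5], [v_6]
  1-simplices (18): (18 of them)
  2-simplices (12): (12 of them)

giving chain groups C_0 ≅ Z^7, C_1 ≅ Z^18, C_2 ≅ Z^12.

∂_1: C_1 → C_0 sends each edge [p,q] (with p < q) to q − p. For instance
  ∂[v_0,v_6] = [v_6] − [v_0].
As a 7×18 matrix over Z this has rank 6, with invariant factors (1,1,1,1,1,1).

Boundary ∂_2: C_2 → C_1 acts by ∂[p,q,r] = [q,r] − [p,r] + [p,q]. For instance
  ∂[v_0,v_3,v_4] = [v_3,v_4] − [v_0,v_4] + [v_0,v_3],
  ∂[v_0,v_4,v_5] = [v_4,v_5] − [v_0,v_5] + [v_0,v_4].
This gives a 18×12 integer matrix of rank 12; reducing to Smith normal form yields diagonal entries (1,1,1,1,1,1,1,1,1,1,1,2).

From H_k ≅ ker(∂_k) / im(∂_{k+1}) we obtain:

  H_0: rank C_0 − rank ∂_1 = 7 − 6 = 1, and the invariant factors of ∂_1 are all 1, so H_0 = Z.
  H_1: rank ker ∂_1 − rank ∂_2 = (18 − 6) − 12 = 0, and ∂_2 has invariant factor 2 > 1, so H_1 = Z/2.
  H_2: rank ker ∂_2 − rank ∂_3 = (12 − 12) − 0 = 0, and there is no ∂_3, so H_2 = 0.

H_0 ≅ Z,  H_1 ≅ Z/2,  H_2 = 0.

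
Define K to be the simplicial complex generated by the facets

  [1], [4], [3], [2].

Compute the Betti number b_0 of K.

b_0 = 4.

We work with the vertex ordering 1 < 2 < 3 < 4. The simplices of K, each written with vertices in increasing order, are:

  0-simplices (4): [1], [2], [3], [4]

Hence C_0 ≅ Z^4.

Now H_k = ker ∂_k / im ∂_{k+1}, so:

  H_0: rank C_0 − rank ∂_1 = 4 − 0 = 4, and there is no ∂_1, so H_0 = Z^4.

Hence the Betti numbers are b_0 = 4.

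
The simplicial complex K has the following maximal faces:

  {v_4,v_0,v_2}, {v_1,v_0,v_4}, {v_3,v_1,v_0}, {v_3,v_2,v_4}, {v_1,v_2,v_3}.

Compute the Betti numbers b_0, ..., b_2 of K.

b_0 = 1, b_1 = 1, b_2 = 0.

K has 5 vertices, 10 edges, 5 triangles.
rank ∂_0 = 0, rank ∂_1 = 4 ⇒ b_0 = 5 − 0 − 4 = 1; all invariant factors of ∂_1 are 1 so no torsion. So H_0 ≅ Z.
rank ∂_1 = 4, rank ∂_2 = 5 ⇒ b_1 = 10 − 4 − 5 = 1; all invariant factors of ∂_2 are 1 so no torsion. So H_1 ≅ Z.
rank ∂_2 = 5, rank ∂_3 = 0 ⇒ b_2 = 5 − 5 − 0 = 0. So H_2 ≅ 0.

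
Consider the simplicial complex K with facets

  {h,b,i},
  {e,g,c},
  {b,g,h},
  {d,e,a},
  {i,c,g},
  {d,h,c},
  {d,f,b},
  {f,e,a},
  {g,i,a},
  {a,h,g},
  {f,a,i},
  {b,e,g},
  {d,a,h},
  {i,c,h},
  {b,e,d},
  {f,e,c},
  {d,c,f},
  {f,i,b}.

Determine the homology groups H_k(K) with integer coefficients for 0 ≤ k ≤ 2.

H_0 ≅ Z,  H_1 ≅ Z ⊕ Z/2,  H_2 = 0.

K has 9 vertices, 27 edges, 18 triangles.
rank ∂_0 = 0, rank ∂_1 = 8 ⇒ b_0 = 9 − 0 − 8 = 1; all invariant factors of ∂_1 are 1 so no torsion. So H_0 ≅ Z.
rank ∂_1 = 8, rank ∂_2 = 18 ⇒ b_1 = 27 − 8 − 18 = 1; ∂_2 has invariant factor(s) [2] giving torsion. So H_1 ≅ Z ⊕ Z/2.
rank ∂_2 = 18, rank ∂_3 = 0 ⇒ b_2 = 18 − 18 − 0 = 0. So H_2 ≅ 0.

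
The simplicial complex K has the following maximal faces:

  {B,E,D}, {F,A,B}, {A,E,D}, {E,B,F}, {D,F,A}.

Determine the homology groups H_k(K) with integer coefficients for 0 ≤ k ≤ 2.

H_0 ≅ Z,  H_1 ≅ Z,  H_2 = 0.

We work with the vertex ordering A < B < D < E < F. The simplices of K, each written with vertices in increasing order, are:

  0-simplices (5): A, B, D, E, F
  1-simplices (10): AB, AD, AE, AF, BD, BE, BF, DE, DF, EF
  2-simplices (5): ABF, ADE, ADF, BDE, BEF

giving chain groups C_0 ≅ Z^5, C_1 ≅ Z^10, C_2 ≅ Z^5.

The boundary map ∂_1: C_1 → C_0 maps an edge to its endpoints' difference, ∂[p,q] = q − p. For instance
  ∂DF = F − D.
As a 5×10 matrix over Z this has rank 4, with invariant factors (1,1,1,1).

Boundary ∂_2: C_2 → C_1 acts by ∂[p,q,r] = [q,r] − [p,r] + [p,q]. For instance
  ∂ADF = DF − AF + AD,
  ∂ADE = DE − AE + AD.
The resulting 10×5 matrix has rank 5, and its Smith normal form has invariant factors (1,1,1,1,1).

From H_k ≅ ker(∂_k) / im(∂_{k+1}) we obtain:

  H_0: rank C_0 − rank ∂_1 = 5 − 4 = 1, and the invariant factors of ∂_1 are all 1, so H_0 ≅ Z.
  H_1: rank ker ∂_1 − rank ∂_2 = (10 − 4) − 5 = 1, and the invariant factors of ∂_2 are all 1, so H_1 ≅ Z.
  H_2: rank ker ∂_2 − rank ∂_3 = (5 − 5) − 0 = 0, and there is no ∂_3, so H_2 ≅ 0.

As a check, the Euler characteristic is 5 − 10 + 5 = 0, which agrees with 1 − 1 + 0 = 0.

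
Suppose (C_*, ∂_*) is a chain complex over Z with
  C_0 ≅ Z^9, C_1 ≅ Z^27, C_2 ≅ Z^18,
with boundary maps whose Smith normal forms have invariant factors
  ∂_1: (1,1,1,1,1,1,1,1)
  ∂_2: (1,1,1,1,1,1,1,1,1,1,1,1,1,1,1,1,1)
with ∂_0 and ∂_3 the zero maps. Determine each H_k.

H_0: b_0 = 9 − 0 − 8 = 1; torsion from ∂_1 factors > 1: none. So H_0 ≅ Z.
H_1: b_1 = 27 − 8 − 17 = 2; torsion from ∂_2 factors > 1: none. So H_1 ≅ Z^2.
H_2: b_2 = 18 − 17 − 0 = 1; torsion from ∂_3 factors > 1: none. So H_2 ≅ Z.

H_0 ≅ Z,  H_1 ≅ Z^2,  H_2 ≅ Z.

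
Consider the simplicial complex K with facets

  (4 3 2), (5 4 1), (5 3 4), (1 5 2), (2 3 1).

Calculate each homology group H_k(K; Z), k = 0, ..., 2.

H_0 = Z,  H_1 = Z,  H_2 = 0.

Order the vertices as 1 < 2 < 3 < 4 < 5. Listing each simplex with vertices in this order, K has dimension 2 with simplices:

  0-simplices (5): [1], [2], [3], [4], [5]
  1-simplices (10): [1,2], [1,3], [1,4], [1,5], [2,3], [2,4], [2,5], [3,4], [3,5], [4,5]
  2-simplices (5): [1,2,3], [1,2,5], [1,4,5], [2,3,4], [3,4,5]

giving chain groups C_0 ≅ Z^5, C_1 ≅ Z^10, C_2 ≅ Z^5.

Boundary ∂_1: C_1 → C_0 is given by ∂[p,q] = [q] − [p].
The resulting 5×10 matrix has rank 4, and its Smith normal form has invariant factors (1,1,1,1).

The boundary map ∂_2: C_2 → C_1 maps a triangle to the signed sum of its edges. For instance
  ∂[1,2,3] = [2,3] − [1,3] + [1,2],
  ∂[1,2,5] = [2,5] − [1,5] + [1,2].
This gives a 10×5 integer matrix of rank 5; reducing to Smith normal form yields diagonal entries (1,1,1,1,1).

Reading off H_k = ker ∂_k / im ∂_{k+1}:

  H_0: rank C_0 − rank ∂_1 = 5 − 4 = 1, and the invariant factors of ∂_1 are all 1, so H_0 = Z.
  H_1: rank ker ∂_1 − rank ∂_2 = (10 − 4) − 5 = 1, and the invariant factors of ∂_2 are all 1, so H_1 = Z.
  H_2: rank ker ∂_2 − rank ∂_3 = (5 − 5) − 0 = 0, and there is no ∂_3, so H_2 = 0.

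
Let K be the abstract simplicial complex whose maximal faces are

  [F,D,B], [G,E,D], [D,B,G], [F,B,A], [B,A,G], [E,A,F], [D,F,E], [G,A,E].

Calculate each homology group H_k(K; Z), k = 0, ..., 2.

Order the vertices as A < B < D < E < F < G. Listing each simplex with vertices in this order, K has dimension 2 with simplices:

  0-simplices (6): A, B, D, E, F, G
  1-simplices (12): AB, AE, AF, AG, BD, BF, BG, DE, DF, DG, EF, EG
  2-simplices (8): ABF, ABG, AEF, AEG, BDF, BDG, DEF, DEG

Hence C_0 ≅ Z^6, C_1 ≅ Z^12, C_2 ≅ Z^8.

Boundary ∂_1: C_1 → C_0 sends each edge [p,q] (with p < q) to q − p.
As a 6×12 matrix over Z this has rank 5, with invariant factors (1,1,1,1,1).

The boundary map ∂_2: C_2 → C_1 acts by ∂[p,q,r] = [q,r] − [p,r] + [p,q]. For instance
  ∂BDG = DG − BG + BD,
  ∂ABG = BG − AG + AB.
This gives a 12×8 integer matrix of rank 7; reducing to Smith normal form yields diagonal entries (1,1,1,1,1,1,1).

Computing H_k = (kernel of ∂_k) / (image of ∂_{k+1}):

  H_0: rank C_0 − rank ∂_1 = 6 − 5 = 1, and the invariant factors of ∂_1 are all 1, so H_0 = Z.
  H_1: rank ker ∂_1 − rank ∂_2 = (12 − 5) − 7 = 0, and the invariant factors of ∂_2 are all 1, so H_1 = 0.
  H_2: rank ker ∂_2 − rank ∂_3 = (8 − 7) − 0 = 1, and there is no ∂_3, so H_2 = Z.

(K is a triangulation of the 2-sphere S^2.)

H_0 ≅ Z,  H_1 = 0,  H_2 ≅ Z.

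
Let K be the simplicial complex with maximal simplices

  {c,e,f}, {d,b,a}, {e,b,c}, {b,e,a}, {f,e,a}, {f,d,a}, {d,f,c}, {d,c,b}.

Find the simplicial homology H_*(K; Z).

H_0 = Z,  H_1 = 0,  H_2 = Z.

We work with the vertex ordering a < b < c < d < e < f. The simplices of K, each written with vertices in increasing order, are:

  0-simplices (6): a, b, c, d, e, f
  1-simplices (12): ab, ad, ae, af, bc, bd, be, cd, ce, cf, df, ef
  2-simplices (8): abd, abe, adf, aef, bcd, bce, cdf, cef

giving chain groups C_0 ≅ Z^6, C_1 ≅ Z^12, C_2 ≅ Z^8.

The boundary map ∂_1: C_1 → C_0 sends each edge [p,q] (with p < q) to q − p.
As a 6×12 matrix over Z this has rank 5, with invariant factors (1,1,1,1,1).

The boundary map ∂_2: C_2 → C_1 maps a triangle to the signed sum of its edges. For instance
  ∂aef = ef − af + ae,
  ∂cef = ef − cf + ce.
As a 12×8 matrix over Z this has rank 7, with invariant factors (1,1,1,1,1,1,1).

Now H_k = ker ∂_k / im ∂_{k+1}, so:

  H_0: rank C_0 − rank ∂_1 = 6 − 5 = 1, and the invariant factors of ∂_1 are all 1, so H_0 ≅ Z.
  H_1: rank ker ∂_1 − rank ∂_2 = (12 − 5) − 7 = 0, and the invariant factors of ∂_2 are all 1, so H_1 ≅ 0.
  H_2: rank ker ∂_2 − rank ∂_3 = (8 − 7) − 0 = 1, and there is no ∂_3, so H_2 ≅ Z.

(K is a triangulation of the 2-sphere S^2.)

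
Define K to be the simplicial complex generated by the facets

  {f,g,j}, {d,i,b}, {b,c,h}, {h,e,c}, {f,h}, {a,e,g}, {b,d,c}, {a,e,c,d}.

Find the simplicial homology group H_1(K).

H_1 = Z.

K has 10 vertices, 19 edges, 10 triangles, 1 3-simplex.
rank ∂_1 = 9, rank ∂_2 = 9 ⇒ b_1 = 19 − 9 − 9 = 1; all invariant factors of ∂_2 are 1 so no torsion. So H_1 = Z.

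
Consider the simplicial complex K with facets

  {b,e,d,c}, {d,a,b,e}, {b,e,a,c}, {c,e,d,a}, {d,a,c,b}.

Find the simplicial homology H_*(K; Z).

We work with the vertex ordering a < b < c < d < e. The simplices of K, each written with vertices in increasing order, are:

  0-simplices (5): a, b, c, d, e
  1-simplices (10): ab, ac, ad, ae, bc, bd, be, cd, ce, de
  2-simplices (10): abc, abd, abe, acd, ace, ade, bcd, bce, bde, cde
  3-simplices (5): abcd, abce, abde, acde, bcde

Hence C_0 ≅ Z^5, C_1 ≅ Z^10, C_2 ≅ Z^10, C_3 ≅ Z^5.

The boundary map ∂_1: C_1 → C_0 sends each edge [p,q] (with p < q) to q − p.
This gives a 5×10 integer matrix of rank 4; reducing to Smith normal form yields diagonal entries (1,1,1,1).

The boundary map ∂_2: C_2 → C_1 acts by ∂[p,q,r] = [q,r] − [p,r] + [p,q]. For instance
  ∂bce = ce − be + bc,
  ∂ace = ce − ae + ac.
The resulting 10×10 matrix has rank 6, and its Smith normal form has invariant factors (1,1,1,1,1,1).

The boundary map ∂_3: C_3 → C_2 sends each 3-simplex σ to the alternating sum Σ_i (−1)^i (σ with its i-th vertex removed). For instance
  ∂abde = bde − ade + abe − abd,
  ∂acde = cde − ade + ace − acd.
As a 10×5 matrix over Z this has rank 4, with invariant factors (1,1,1,1).

Now H_k = ker ∂_k / im ∂_{k+1}, so:

  H_0: rank C_0 − rank ∂_1 = 5 − 4 = 1, and the invariant factors of ∂_1 are all 1, so H_0 = Z.
  H_1: rank ker ∂_1 − rank ∂_2 = (10 − 4) − 6 = 0, and the invariant factors of ∂_2 are all 1, so H_1 = 0.
  H_2: rank ker ∂_2 − rank ∂_3 = (10 − 6) − 4 = 0, and the invariant factors of ∂_3 are all 1, so H_2 = 0.
  H_3: rank ker ∂_3 − rank ∂_4 = (5 − 4) − 0 = 1, and there is no ∂_4, so H_3 = Z.

(K is a triangulation of the 3-sphere S^3.)

H_0 ≅ Z,  H_1 = 0,  H_2 = 0,  H_3 ≅ Z.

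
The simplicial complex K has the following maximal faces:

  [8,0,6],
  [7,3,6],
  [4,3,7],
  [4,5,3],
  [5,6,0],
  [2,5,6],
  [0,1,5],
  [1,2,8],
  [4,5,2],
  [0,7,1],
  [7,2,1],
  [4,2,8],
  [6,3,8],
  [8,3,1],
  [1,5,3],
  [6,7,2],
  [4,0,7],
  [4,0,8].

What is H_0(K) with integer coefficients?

Take the total order 0 < 1 < 2 < 3 < 4 < 5 < 6 < 7 < 8 on the vertex set. Then K (dimension 2) consists of the simplices:

  0-simplices (9): [0], [1], [2], [3], [4], [5], [6], [7], [8]
  1-simplices (27): (27 of them)
  2-simplices (18): [0,1,5], [0,1,7], [0,4,7], [0,4,8], [0,5,6], [0,6,8], [1,2,7], [1,2,8], [1,3,5], [1,3,8], [2,4,5], [2,4,8], [2,5,6], [2,6,7], [3,4,5], [3,4,7], [3,6,7], [3,6,8]

giving chain groups C_0 ≅ Z^9, C_1 ≅ Z^27, C_2 ≅ Z^18.

The boundary map ∂_1: C_1 → C_0 sends each edge [p,q] (with p < q) to q − p. For instance
  ∂[4,5] = [5] − [4].
As a 9×27 matrix over Z this has rank 8, with invariant factors (1,1,1,1,1,1,1,1).

The boundary map ∂_2: C_2 → C_1 sends each 2-simplex [p,q,r] to [q,r] − [p,r] + [p,q]. For instance
  ∂[0,4,7] = [4,7] − [0,7] + [0,4],
  ∂[0,1,5] = [1,5] − [0,5] + [0,1].
This gives a 27×18 integer matrix of rank 17; reducing to Smith normal form yields diagonal entries (1,1,1,1,1,1,1,1,1,1,1,1,1,1,1,1,1).

Now H_k = ker ∂_k / im ∂_{k+1}, so:

  H_0: rank C_0 − rank ∂_1 = 9 − 8 = 1, and the invariant factors of ∂_1 are all 1, so H_0 ≅ Z.

(K is a triangulation of the torus T^2.)

H_0 = Z.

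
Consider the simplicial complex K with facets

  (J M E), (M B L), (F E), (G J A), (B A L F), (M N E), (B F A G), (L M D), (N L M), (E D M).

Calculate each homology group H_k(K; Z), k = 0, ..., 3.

Take the total order A < B < D < E < F < G < J < L < M < N on the vertex set. Then K (dimension 3) consists of the simplices:

  0-simplices (10): A, B, D, E, F, G, J, L, M, N
  1-simplices (23): AB, AF, AG, AJ, AL, BF, BG, BL, BM, DE, DL, DM, EF, EJ, EM, EN, FG, FL, GJ, JM, LM, LN, MN
  2-simplices (14): ABF, ABG, ABL, AFG, AFL, AGJ, BFG, BFL, BLM, DEM, DLM, EJM, EMN, LMN
  3-simplices (2): ABFG, ABFL

Hence C_0 ≅ Z^10, C_1 ≅ Z^23, C_2 ≅ Z^14, C_3 ≅ Z^2.

∂_1: C_1 → C_0 sends each edge [p,q] (with p < q) to q − p.
This gives a 10×23 integer matrix of rank 9; reducing to Smith normal form yields diagonal entries (1,1,1,1,1,1,1,1,1).

The boundary map ∂_2: C_2 → C_1 acts by ∂[p,q,r] = [q,r] − [p,r] + [p,q]. For instance
  ∂BFG = FG − BG + BF,
  ∂AFG = FG − AG + AF.
This gives a 23×14 integer matrix of rank 12; reducing to Smith normal form yields diagonal entries (1,1,1,1,1,1,1,1,1,1,1,1).

∂_3: C_3 → C_2 sends each 3-simplex σ to the alternating sum Σ_i (−1)^i (σ with its i-th vertex removed). For instance
  ∂ABFL = BFL − AFL + ABL − ABF,
  ∂ABFG = BFG − AFG + ABG − ABF.
The 14×2 boundary matrix has rank 2 and Smith normal form diag(1,1).

Now H_k = ker ∂_k / im ∂_{k+1}, so:

  H_0: rank C_0 − rank ∂_1 = 10 − 9 = 1, and the invariant factors of ∂_1 are all 1, so H_0 = Z.
  H_1: rank ker ∂_1 − rank ∂_2 = (23 − 9) − 12 = 2, and the invariant factors of ∂_2 are all 1, so H_1 = Z^2.
  H_2: rank ker ∂_2 − rank ∂_3 = (14 − 12) − 2 = 0, and the invariant factors of ∂_3 are all 1, so H_2 = 0.
  H_3: rank ker ∂_3 − rank ∂_4 = (2 − 2) − 0 = 0, and there is no ∂_4, so H_3 = 0.

H_0 = Z,  H_1 = Z^2,  H_2 = 0,  H_3 = 0.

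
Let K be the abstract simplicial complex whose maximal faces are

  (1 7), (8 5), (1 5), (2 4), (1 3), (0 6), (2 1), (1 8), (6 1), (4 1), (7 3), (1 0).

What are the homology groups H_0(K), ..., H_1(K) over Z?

H_0 ≅ Z,  H_1 ≅ Z^4.

Fix the vertex order 0 < 1 < 2 < 3 < 4 < 5 < 6 < 7 < 8 and write every simplex with vertices in increasing order. Then dim K = 1 and the simplices of K are:

  0-simplices (9): [0], [1], [2], [3], [4], [5], [6], [7], [8]
  1-simplices (12): [0,1], [0,6], [1,2], [1,3], [1,4], [1,5], [1,6], [1,7], [1,8], [2,4], [3,7], [5,8]

so the chain groups are C_0 ≅ Z^9, C_1 ≅ Z^12.

The boundary map ∂_1: C_1 → C_0 sends each edge [p,q] (with p < q) to q − p. For instance
  ∂[1,5] = [5] − [1].
The resulting 9×12 matrix has rank 8, and its Smith normal form has invariant factors (1,1,1,1,1,1,1,1).

From H_k ≅ ker(∂_k) / im(∂_{k+1}) we obtain:

  H_0: rank C_0 − rank ∂_1 = 9 − 8 = 1, and the invariant factors of ∂_1 are all 1, so H_0 ≅ Z.
  H_1: rank ker ∂_1 − rank ∂_2 = (12 − 8) − 0 = 4, and there is no ∂_2, so H_1 ≅ Z^4.

As a check, the Euler characteristic is 9 − 12 = -3, which agrees with 1 − 4 = -3.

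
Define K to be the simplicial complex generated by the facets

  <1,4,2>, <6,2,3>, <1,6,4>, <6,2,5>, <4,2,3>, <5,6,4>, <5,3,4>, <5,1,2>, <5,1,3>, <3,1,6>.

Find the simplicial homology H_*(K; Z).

H_0 = Z,  H_1 = Z/2,  H_2 = 0.

Fix the vertex order 1 < 2 < 3 < 4 < 5 < 6 and write every simplex with vertices in increasing order. Then dim K = 2 and the simplices of K are:

  0-simplices (6): [1], [2], [3], [4], [5], [6]
  1-simplices (15): [1,2], [1,3], [1,4], [1,5], [1,6], [2,3], [2,4], [2,5], [2,6], [3,4], [3,5], [3,6], [4,5], [4,6], [5,6]
  2-simplices (10): [1,2,4], [1,2,5], [1,3,5], [1,3,6], [1,4,6], [2,3,4], [2,3,6], [2,5,6], [3,4,5], [4,5,6]

so the chain groups are C_0 ≅ Z^6, C_1 ≅ Z^15, C_2 ≅ Z^10.

The boundary map ∂_1: C_1 → C_0 maps an edge to its endpoints' difference, ∂[p,q] = q − p.
As a 6×15 matrix over Z this has rank 5, with invariant factors (1,1,1,1,1).

∂_2: C_2 → C_1 acts by ∂[p,q,r] = [q,r] − [p,r] + [p,q]. For instance
  ∂[1,3,6] = [3,6] − [1,6] + [1,3],
  ∂[1,3,5] = [3,5] − [1,5] + [1,3].
This gives a 15×10 integer matrix of rank 10; reducing to Smith normal form yields diagonal entries (1,1,1,1,1,1,1,1,1,2).

From H_k ≅ ker(∂_k) / im(∂_{k+1}) we obtain:

  H_0: rank C_0 − rank ∂_1 = 6 − 5 = 1, and the invariant factors of ∂_1 are all 1, so H_0 = Z.
  H_1: rank ker ∂_1 − rank ∂_2 = (15 − 5) − 10 = 0, and ∂_2 has invariant factor 2 > 1, so H_1 = Z/2.
  H_2: rank ker ∂_2 − rank ∂_3 = (10 − 10) − 0 = 0, and there is no ∂_3, so H_2 = 0.

As a check, the Euler characteristic is 6 − 15 + 10 = 1, which agrees with 1 − 0 + 0 = 1.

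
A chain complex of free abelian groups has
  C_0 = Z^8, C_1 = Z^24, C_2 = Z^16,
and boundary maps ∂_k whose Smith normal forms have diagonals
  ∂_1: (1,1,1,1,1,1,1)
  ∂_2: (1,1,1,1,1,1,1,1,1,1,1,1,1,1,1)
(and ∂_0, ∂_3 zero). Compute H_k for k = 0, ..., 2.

H_0: b_0 = 8 − 0 − 7 = 1; torsion from ∂_1 factors > 1: none. So H_0 = Z.
H_1: b_1 = 24 − 7 − 15 = 2; torsion from ∂_2 factors > 1: none. So H_1 = Z^2.
H_2: b_2 = 16 − 15 − 0 = 1; torsion from ∂_3 factors > 1: none. So H_2 = Z.

H_0 = Z,  H_1 = Z^2,  H_2 = Z.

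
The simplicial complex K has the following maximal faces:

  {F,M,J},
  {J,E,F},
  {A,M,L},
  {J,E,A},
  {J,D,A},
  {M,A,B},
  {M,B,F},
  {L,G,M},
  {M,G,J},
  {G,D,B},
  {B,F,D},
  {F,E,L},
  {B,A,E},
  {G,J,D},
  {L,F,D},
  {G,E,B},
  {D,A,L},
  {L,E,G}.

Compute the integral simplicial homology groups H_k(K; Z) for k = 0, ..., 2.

Order the vertices as A < B < D < E < F < G < J < L < M. Listing each simplex with vertices in this order, K has dimension 2 with simplices:

  0-simplices (9): A, B, D, E, F, G, J, L, M
  1-simplices (27): AB, AD, AE, AJ, AL, AM, BD, BE, BF, BG, BM, DF, DG, DJ, DL, EF, EG, EJ, EL, FJ, FL, FM, GJ, GL, GM, JM, LM
  2-simplices (18): ABE, ABM, ADJ, ADL, AEJ, ALM, BDF, BDG, BEG, BFM, DFL, DGJ, EFJ, EFL, EGL, FJM, GJM, GLM

so the chain groups are C_0 ≅ Z^9, C_1 ≅ Z^27, C_2 ≅ Z^18.

The boundary map ∂_1: C_1 → C_0 is given by ∂[p,q] = [q] − [p].
The resulting 9×27 matrix has rank 8, and its Smith normal form has invariant factors (1,1,1,1,1,1,1,1).

∂_2: C_2 → C_1 sends each 2-simplex [p,q,r] to [q,r] − [p,r] + [p,q]. For instance
  ∂EFJ = FJ − EJ + EF,
  ∂GJM = JM − GM + GJ.
The 27×18 boundary matrix has rank 17 and Smith normal form diag(1,1,1,1,1,1,1,1,1,1,1,1,1,1,1,1,1).

Now H_k = ker ∂_k / im ∂_{k+1}, so:

  H_0: rank C_0 − rank ∂_1 = 9 − 8 = 1, and the invariant factors of ∂_1 are all 1, so H_0 ≅ Z.
  H_1: rank ker ∂_1 − rank ∂_2 = (27 − 8) − 17 = 2, and the invariant factors of ∂_2 are all 1, so H_1 ≅ Z^2.
  H_2: rank ker ∂_2 − rank ∂_3 = (18 − 17) − 0 = 1, and there is no ∂_3, so H_2 ≅ Z.

As a check, the Euler characteristic is 9 − 27 + 18 = 0, which agrees with 1 − 2 + 1 = 0.
(K is a triangulation of the torus T^2.)

H_0 = Z,  H_1 = Z^2,  H_2 = Z.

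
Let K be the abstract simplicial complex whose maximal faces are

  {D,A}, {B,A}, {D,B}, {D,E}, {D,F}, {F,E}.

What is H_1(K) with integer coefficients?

H_1 = Z^2.

Take the total order A < B < D < E < F on the vertex set. Then K (dimension 1) consists of the simplices:

  0-simplices (5): A, B, D, E, F
  1-simplices (6): AB, AD, BD, DE, DF, EF

Hence C_0 ≅ Z^5, C_1 ≅ Z^6.

The boundary map ∂_1: C_1 → C_0 sends each edge [p,q] (with p < q) to q − p.
As a 5×6 matrix over Z this has rank 4, with invariant factors (1,1,1,1).

Computing H_k = (kernel of ∂_k) / (image of ∂_{k+1}):

  H_1: rank ker ∂_1 − rank ∂_2 = (6 − 4) − 0 = 2, and there is no ∂_2, so H_1 ≅ Z^2.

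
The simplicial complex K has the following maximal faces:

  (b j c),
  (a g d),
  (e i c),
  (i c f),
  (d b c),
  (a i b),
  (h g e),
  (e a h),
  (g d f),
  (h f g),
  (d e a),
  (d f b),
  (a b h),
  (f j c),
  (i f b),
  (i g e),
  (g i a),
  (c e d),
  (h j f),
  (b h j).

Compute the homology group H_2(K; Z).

H_2 = 0.

K has 10 vertices, 30 edges, 20 triangles.
rank ∂_2 = 20, rank ∂_3 = 0 ⇒ b_2 = 20 − 20 − 0 = 0. So H_2 ≅ 0.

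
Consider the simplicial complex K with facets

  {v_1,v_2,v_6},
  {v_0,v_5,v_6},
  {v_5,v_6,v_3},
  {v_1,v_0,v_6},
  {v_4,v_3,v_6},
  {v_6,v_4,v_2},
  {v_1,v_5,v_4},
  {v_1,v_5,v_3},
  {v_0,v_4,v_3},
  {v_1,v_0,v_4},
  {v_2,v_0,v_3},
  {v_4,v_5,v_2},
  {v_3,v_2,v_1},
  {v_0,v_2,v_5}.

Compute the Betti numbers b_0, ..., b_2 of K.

We work with the vertex ordering v_0 < v_1 < v_2 < v_3 < v_4 < v_5 < v_6. The simplices of K, each written with vertices in increasing order, are:

  0-simplices (7): [v_0], [v_1], [v_2], [v_3], [v_4], [v_5], [v_6]
  1-simplices (21): (21 of them)
  2-simplices (14): (14 of them)

Hence C_0 ≅ Z^7, C_1 ≅ Z^21, C_2 ≅ Z^14.

Boundary ∂_1: C_1 → C_0 maps an edge to its endpoints' difference, ∂[p,q] = q − p.
As a 7×21 matrix over Z this has rank 6, with invariant factors (1,1,1,1,1,1).

The boundary map ∂_2: C_2 → C_1 sends each 2-simplex [p,q,r] to [q,r] − [p,r] + [p,q]. For instance
  ∂[v_1,v_2,v_6] = [v_2,v_6] − [v_1,v_6] + [v_1,v_2],
  ∂[v_3,v_4,v_6] = [v_4,v_6] − [v_3,v_6] + [v_3,v_4].
This gives a 21×14 integer matrix of rank 13; reducing to Smith normal form yields diagonal entries (1,1,1,1,1,1,1,1,1,1,1,1,1).

Reading off H_k = ker ∂_k / im ∂_{k+1}:

  H_0: rank C_0 − rank ∂_1 = 7 − 6 = 1, and the invariant factors of ∂_1 are all 1, so H_0 ≅ Z.
  H_1: rank ker ∂_1 − rank ∂_2 = (21 − 6) − 13 = 2, and the invariant factors of ∂_2 are all 1, so H_1 ≅ Z^2.
  H_2: rank ker ∂_2 − rank ∂_3 = (14 − 13) − 0 = 1, and there is no ∂_3, so H_2 ≅ Z.

Hence the Betti numbers are b_0 = 1, b_1 = 2, b_2 = 1.

b_0 = 1, b_1 = 2, b_2 = 1.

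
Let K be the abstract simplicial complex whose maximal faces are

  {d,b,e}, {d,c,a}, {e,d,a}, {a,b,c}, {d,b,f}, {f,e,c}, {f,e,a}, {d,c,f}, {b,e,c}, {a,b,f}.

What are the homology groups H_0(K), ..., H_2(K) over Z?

H_0 ≅ Z,  H_1 ≅ Z/2,  H_2 = 0.

We work with the vertex ordering a < b < c < d < e < f. The simplices of K, each written with vertices in increasing order, are:

  0-simplices (6): a, b, c, d, e, f
  1-simplices (15): ab, ac, ad, ae, af, bc, bd, be, bf, cd, ce, cf, de, df, ef
  2-simplices (10): abc, abf, acd, ade, aef, bce, bde, bdf, cdf, cef

giving chain groups C_0 ≅ Z^6, C_1 ≅ Z^15, C_2 ≅ Z^10.

Boundary ∂_1: C_1 → C_0 sends each edge [p,q] (with p < q) to q − p. For instance
  ∂af = f − a.
The resulting 6×15 matrix has rank 5, and its Smith normal form has invariant factors (1,1,1,1,1).

Boundary ∂_2: C_2 → C_1 maps a triangle to the signed sum of its edges. For instance
  ∂abf = bf − af + ab,
  ∂cdf = df − cf + cd.
The 15×10 boundary matrix has rank 10 and Smith normal form diag(1,1,1,1,1,1,1,1,1,2).

Now H_k = ker ∂_k / im ∂_{k+1}, so:

  H_0: rank C_0 − rank ∂_1 = 6 − 5 = 1, and the invariant factors of ∂_1 are all 1, so H_0 = Z.
  H_1: rank ker ∂_1 − rank ∂_2 = (15 − 5) − 10 = 0, and ∂_2 has invariant factor 2 > 1, so H_1 = Z/2.
  H_2: rank ker ∂_2 − rank ∂_3 = (10 − 10) − 0 = 0, and there is no ∂_3, so H_2 = 0.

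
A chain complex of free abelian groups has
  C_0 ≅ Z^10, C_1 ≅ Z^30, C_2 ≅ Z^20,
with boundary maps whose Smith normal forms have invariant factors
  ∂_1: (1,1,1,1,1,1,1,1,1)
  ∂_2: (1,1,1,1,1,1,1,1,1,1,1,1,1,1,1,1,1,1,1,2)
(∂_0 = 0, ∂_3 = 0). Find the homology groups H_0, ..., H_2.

H_0 = Z,  H_1 = Z ⊕ Z_2,  H_2 = 0.

H_0: b_0 = 10 − 0 − 9 = 1; torsion from ∂_1 factors > 1: none. So H_0 = Z.
H_1: b_1 = 30 − 9 − 20 = 1; torsion from ∂_2 factors > 1: [2]. So H_1 = Z ⊕ Z_2.
H_2: b_2 = 20 − 20 − 0 = 0; torsion from ∂_3 factors > 1: none. So H_2 = 0.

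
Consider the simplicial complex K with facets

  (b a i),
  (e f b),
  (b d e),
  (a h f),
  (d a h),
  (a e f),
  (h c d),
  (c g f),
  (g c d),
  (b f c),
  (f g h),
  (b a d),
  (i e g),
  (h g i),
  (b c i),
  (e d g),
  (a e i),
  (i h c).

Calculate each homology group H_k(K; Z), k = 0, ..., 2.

We work with the vertex ordering a < b < c < d < e < f < g < h < i. The simplices of K, each written with vertices in increasing order, are:

  0-simplices (9): a, b, c, d, e, f, g, h, i
  1-simplices (27): ab, ad, ae, af, ah, ai, bc, bd, be, bf, bi, cd, cf, cg, ch, ci, de, dg, dh, ef, eg, ei, fg, fh, gh, gi, hi
  2-simplices (18): abd, abi, adh, aef, aei, afh, bcf, bci, bde, bef, cdg, cdh, cfg, chi, deg, egi, fgh, ghi

Hence C_0 ≅ Z^9, C_1 ≅ Z^27, C_2 ≅ Z^18.

The boundary map ∂_1: C_1 → C_0 is given by ∂[p,q] = [q] − [p]. For instance
  ∂ch = h − c.
As a 9×27 matrix over Z this has rank 8, with invariant factors (1,1,1,1,1,1,1,1).

The boundary map ∂_2: C_2 → C_1 maps a triangle to the signed sum of its edges. For instance
  ∂cdh = dh − ch + cd,
  ∂bde = de − be + bd.
The 27×18 boundary matrix has rank 18 and Smith normal form diag(1,1,1,1,1,1,1,1,1,1,1,1,1,1,1,1,1,2).

Now H_k = ker ∂_k / im ∂_{k+1}, so:

  H_0: rank C_0 − rank ∂_1 = 9 − 8 = 1, and the invariant factors of ∂_1 are all 1, so H_0 ≅ Z.
  H_1: rank ker ∂_1 − rank ∂_2 = (27 − 8) − 18 = 1, and ∂_2 has invariant factor 2 > 1, so H_1 ≅ Z ⊕ Z/2Z.
  H_2: rank ker ∂_2 − rank ∂_3 = (18 − 18) − 0 = 0, and there is no ∂_3, so H_2 ≅ 0.

As a check, the Euler characteristic is 9 − 27 + 18 = 0, which agrees with 1 − 1 + 0 = 0.

H_0 = Z,  H_1 = Z ⊕ Z/2Z,  H_2 = 0.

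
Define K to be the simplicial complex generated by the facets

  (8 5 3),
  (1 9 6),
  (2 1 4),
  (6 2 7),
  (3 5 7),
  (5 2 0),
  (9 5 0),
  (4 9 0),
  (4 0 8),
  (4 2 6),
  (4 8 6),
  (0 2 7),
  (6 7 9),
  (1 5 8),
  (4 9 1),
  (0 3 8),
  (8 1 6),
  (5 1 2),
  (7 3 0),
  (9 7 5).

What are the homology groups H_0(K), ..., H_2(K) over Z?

We work with the vertex ordering 0 < 1 < 2 < 3 < 4 < 5 < 6 < 7 < 8 < 9. The simplices of K, each written with vertices in increasing order, are:

  0-simplices (10): [0], [1], [2], [3], [4], [5], [6], [7], [8], [9]
  1-simplices (30): (30 of them)
  2-simplices (20): (20 of them)

Hence C_0 ≅ Z^10, C_1 ≅ Z^30, C_2 ≅ Z^20.

∂_1: C_1 → C_0 maps an edge to its endpoints' difference, ∂[p,q] = q − p. For instance
  ∂[0,3] = [3] − [0].
This gives a 10×30 integer matrix of rank 9; reducing to Smith normal form yields diagonal entries (1,1,1,1,1,1,1,1,1).

The boundary map ∂_2: C_2 → C_1 maps a triangle to the signed sum of its edges. For instance
  ∂[0,3,7] = [3,7] − [0,7] + [0,3],
  ∂[0,4,8] = [4,8] − [0,8] + [0,4].
As a 30×20 matrix over Z this has rank 20, with invariant factors (1,1,1,1,1,1,1,1,1,1,1,1,1,1,1,1,1,1,1,2).

Computing H_k = (kernel of ∂_k) / (image of ∂_{k+1}):

  H_0: rank C_0 − rank ∂_1 = 10 − 9 = 1, and the invariant factors of ∂_1 are all 1, so H_0 = Z.
  H_1: rank ker ∂_1 − rank ∂_2 = (30 − 9) − 20 = 1, and ∂_2 has invariant factor 2 > 1, so H_1 = Z ⊕ Z/2Z.
  H_2: rank ker ∂_2 − rank ∂_3 = (20 − 20) − 0 = 0, and there is no ∂_3, so H_2 = 0.

As a check, the Euler characteristic is 10 − 30 + 20 = 0, which agrees with 1 − 1 + 0 = 0.

H_0 = Z,  H_1 = Z ⊕ Z/2Z,  H_2 = 0.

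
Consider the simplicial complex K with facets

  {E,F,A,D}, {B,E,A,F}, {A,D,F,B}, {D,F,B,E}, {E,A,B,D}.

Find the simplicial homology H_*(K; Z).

H_0 = Z,  H_1 = 0,  H_2 = 0,  H_3 = Z.

K has 5 vertices, 10 edges, 10 triangles, 5 3-simplices.
rank ∂_0 = 0, rank ∂_1 = 4 ⇒ b_0 = 5 − 0 − 4 = 1; all invariant factors of ∂_1 are 1 so no torsion. So H_0 = Z.
rank ∂_1 = 4, rank ∂_2 = 6 ⇒ b_1 = 10 − 4 − 6 = 0; all invariant factors of ∂_2 are 1 so no torsion. So H_1 = 0.
rank ∂_2 = 6, rank ∂_3 = 4 ⇒ b_2 = 10 − 6 − 4 = 0; all invariant factors of ∂_3 are 1 so no torsion. So H_2 = 0.
rank ∂_3 = 4, rank ∂_4 = 0 ⇒ b_3 = 5 − 4 − 0 = 1. So H_3 = Z.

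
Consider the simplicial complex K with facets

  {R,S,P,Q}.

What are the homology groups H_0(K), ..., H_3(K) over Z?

H_0 ≅ Z,  H_1 = 0,  H_2 = 0,  H_3 = 0.

K has 4 vertices, 6 edges, 4 triangles, 1 3-simplex.
rank ∂_0 = 0, rank ∂_1 = 3 ⇒ b_0 = 4 − 0 − 3 = 1; all invariant factors of ∂_1 are 1 so no torsion. So H_0 = Z.
rank ∂_1 = 3, rank ∂_2 = 3 ⇒ b_1 = 6 − 3 − 3 = 0; all invariant factors of ∂_2 are 1 so no torsion. So H_1 = 0.
rank ∂_2 = 3, rank ∂_3 = 1 ⇒ b_2 = 4 − 3 − 1 = 0; all invariant factors of ∂_3 are 1 so no torsion. So H_2 = 0.
rank ∂_3 = 1, rank ∂_4 = 0 ⇒ b_3 = 1 − 1 − 0 = 0. So H_3 = 0.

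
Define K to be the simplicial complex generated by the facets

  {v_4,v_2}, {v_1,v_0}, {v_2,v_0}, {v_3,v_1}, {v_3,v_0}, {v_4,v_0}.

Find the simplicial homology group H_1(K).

Order the vertices as v_0 < v_1 < v_2 < v_3 < v_4. Listing each simplex with vertices in this order, K has dimension 1 with simplices:

  0-simplices (5): [v_0], [v_1], [v_2], [v_3], [v_4]
  1-simplices (6): [v_0,v_1], [v_0,v_2], [v_0,v_3], [v_0,v_4], [v_1,v_3], [v_2,v_4]

so the chain groups are C_0 ≅ Z^5, C_1 ≅ Z^6.

Boundary ∂_1: C_1 → C_0 maps an edge to its endpoints' difference, ∂[p,q] = q − p. For instance
  ∂[v_0,v_4] = [v_4] − [v_0].
The resulting 5×6 matrix has rank 4, and its Smith normal form has invariant factors (1,1,1,1).

Computing H_k = (kernel of ∂_k) / (image of ∂_{k+1}):

  H_1: rank ker ∂_1 − rank ∂_2 = (6 − 4) − 0 = 2, and there is no ∂_2, so H_1 = Z^2.

H_1 = Z^2.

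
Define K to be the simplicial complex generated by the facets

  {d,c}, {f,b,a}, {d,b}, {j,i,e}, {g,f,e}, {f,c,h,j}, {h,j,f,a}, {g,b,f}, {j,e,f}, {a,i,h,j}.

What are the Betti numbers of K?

Order the vertices as a < b < c < d < e < f < g < h < i < j. Listing each simplex with vertices in this order, K has dimension 3 with simplices:

  0-simplices (10): a, b, c, d, e, f, g, h, i, j
  1-simplices (22): ab, af, ah, ai, aj, bd, bf, bg, cd, cf, ch, cj, ef, eg, ei, ej, fg, fh, fj, hi, hj, ij
  2-simplices (15): abf, afh, afj, ahi, ahj, aij, bfg, cfh, cfj, chj, efg, efj, eij, fhj, hij
  3-simplices (3): afhj, ahij, cfhj

so the chain groups are C_0 ≅ Z^10, C_1 ≅ Z^22, C_2 ≅ Z^15, C_3 ≅ Z^3.

∂_1: C_1 → C_0 sends each edge [p,q] (with p < q) to q − p.
As a 10×22 matrix over Z this has rank 9, with invariant factors (1,1,1,1,1,1,1,1,1).

Boundary ∂_2: C_2 → C_1 sends each 2-simplex [p,q,r] to [q,r] − [p,r] + [p,q]. For instance
  ∂cfj = fj − cj + cf,
  ∂cfh = fh − ch + cf.
As a 22×15 matrix over Z this has rank 12, with invariant factors (1,1,1,1,1,1,1,1,1,1,1,1).

Boundary ∂_3: C_3 → C_2 sends each 3-simplex σ to the alternating sum Σ_i (−1)^i (σ with its i-th vertex removed). For instance
  ∂afhj = fhj − ahj + afj − afh,
  ∂cfhj = fhj − chj + cfj − cfh.
This gives a 15×3 integer matrix of rank 3; reducing to Smith normal form yields diagonal entries (1,1,1).

Now H_k = ker ∂_k / im ∂_{k+1}, so:

  H_0: rank C_0 − rank ∂_1 = 10 − 9 = 1, and the invariant factors of ∂_1 are all 1, so H_0 ≅ Z.
  H_1: rank ker ∂_1 − rank ∂_2 = (22 − 9) − 12 = 1, and the invariant factors of ∂_2 are all 1, so H_1 ≅ Z.
  H_2: rank ker ∂_2 − rank ∂_3 = (15 − 12) − 3 = 0, and the invariant factors of ∂_3 are all 1, so H_2 ≅ 0.
  H_3: rank ker ∂_3 − rank ∂_4 = (3 − 3) − 0 = 0, and there is no ∂_4, so H_3 ≅ 0.

As a check, the Euler characteristic is 10 − 22 + 15 − 3 = 0, which agrees with 1 − 1 + 0 − 0 = 0.

Hence the Betti numbers are b_0 = 1, b_1 = 1, b_2 = 0, b_3 = 0.

b_0 = 1, b_1 = 1, b_2 = 0, b_3 = 0.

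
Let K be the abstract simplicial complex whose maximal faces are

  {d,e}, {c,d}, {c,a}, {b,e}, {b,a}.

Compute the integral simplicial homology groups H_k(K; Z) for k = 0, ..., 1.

H_0 = Z,  H_1 = Z.

We work with the vertex ordering a < b < c < d < e. The simplices of K, each written with vertices in increasing order, are:

  0-simplices (5): a, b, c, d, e
  1-simplices (5): ab, ac, be, cd, de

Hence C_0 ≅ Z^5, C_1 ≅ Z^5.

∂_1: C_1 → C_0 maps an edge to its endpoints' difference, ∂[p,q] = q − p. For instance
  ∂cd = d − c.
As a 5×5 matrix over Z this has rank 4, with invariant factors (1,1,1,1).

Reading off H_k = ker ∂_k / im ∂_{k+1}:

  H_0: rank C_0 − rank ∂_1 = 5 − 4 = 1, and the invariant factors of ∂_1 are all 1, so H_0 ≅ Z.
  H_1: rank ker ∂_1 − rank ∂_2 = (5 − 4) − 0 = 1, and there is no ∂_2, so H_1 ≅ Z.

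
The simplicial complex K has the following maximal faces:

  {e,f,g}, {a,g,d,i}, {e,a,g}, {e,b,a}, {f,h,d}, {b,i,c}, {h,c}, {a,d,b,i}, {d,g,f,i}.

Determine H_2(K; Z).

Fix the vertex order a < b < c < d < e < f < g < h < i and write every simplex with vertices in increasing order. Then dim K = 3 and the simplices of K are:

  0-simplices (9): a, b, c, d, e, f, g, h, i
  1-simplices (21): ab, ad, ae, ag, ai, bc, bd, be, bi, ch, ci, df, dg, dh, di, ef, eg, fg, fh, fi, gi
  2-simplices (15): abd, abe, abi, adg, adi, aeg, agi, bci, bdi, dfg, dfh, dfi, dgi, efg, fgi
  3-simplices (3): abdi, adgi, dfgi

Hence C_0 ≅ Z^9, C_1 ≅ Z^21, C_2 ≅ Z^15, C_3 ≅ Z^3.

∂_1: C_1 → C_0 maps an edge to its endpoints' difference, ∂[p,q] = q − p.
The 9×21 boundary matrix has rank 8 and Smith normal form diag(1,1,1,1,1,1,1,1).

The boundary map ∂_2: C_2 → C_1 maps a triangle to the signed sum of its edges. For instance
  ∂adi = di − ai + ad,
  ∂bci = ci − bi + bc.
The 21×15 boundary matrix has rank 12 and Smith normal form diag(1,1,1,1,1,1,1,1,1,1,1,1).

∂_3: C_3 → C_2 sends each 3-simplex σ to the alternating sum Σ_i (−1)^i (σ with its i-th vertex removed). For instance
  ∂dfgi = fgi − dgi + dfi − dfg,
  ∂adgi = dgi − agi + adi − adg.
This gives a 15×3 integer matrix of rank 3; reducing to Smith normal form yields diagonal entries (1,1,1).

Computing H_k = (kernel of ∂_k) / (image of ∂_{k+1}):

  H_2: rank ker ∂_2 − rank ∂_3 = (15 − 12) − 3 = 0, and the invariant factors of ∂_3 are all 1, so H_2 = 0.

H_2 = 0.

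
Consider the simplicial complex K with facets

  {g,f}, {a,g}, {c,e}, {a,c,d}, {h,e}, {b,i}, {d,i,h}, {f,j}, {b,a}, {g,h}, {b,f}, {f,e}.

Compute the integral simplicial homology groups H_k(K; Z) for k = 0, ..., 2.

H_0 ≅ Z,  H_1 ≅ Z^5,  H_2 = 0.

We work with the vertex ordering a < b < c < d < e < f < g < h < i < j. The simplices of K, each written with vertices in increasing order, are:

  0-simplices (10): a, b, c, d, e, f, g, h, i, j
  1-simplices (16): ab, ac, ad, ag, bf, bi, cd, ce, dh, di, ef, eh, fg, fj, gh, hi
  2-simplices (2): acd, dhi

giving chain groups C_0 ≅ Z^10, C_1 ≅ Z^16, C_2 ≅ Z^2.

The boundary map ∂_1: C_1 → C_0 sends each edge [p,q] (with p < q) to q − p.
The 10×16 boundary matrix has rank 9 and Smith normal form diag(1,1,1,1,1,1,1,1,1).

Boundary ∂_2: C_2 → C_1 maps a triangle to the signed sum of its edges. For instance
  ∂acd = cd − ad + ac,
  ∂dhi = hi − di + dh.
The resulting 16×2 matrix has rank 2, and its Smith normal form has invariant factors (1,1).

From H_k ≅ ker(∂_k) / im(∂_{k+1}) we obtain:

  H_0: rank C_0 − rank ∂_1 = 10 − 9 = 1, and the invariant factors of ∂_1 are all 1, so H_0 ≅ Z.
  H_1: rank ker ∂_1 − rank ∂_2 = (16 − 9) − 2 = 5, and the invariant factors of ∂_2 are all 1, so H_1 ≅ Z^5.
  H_2: rank ker ∂_2 − rank ∂_3 = (2 − 2) − 0 = 0, and there is no ∂_3, so H_2 ≅ 0.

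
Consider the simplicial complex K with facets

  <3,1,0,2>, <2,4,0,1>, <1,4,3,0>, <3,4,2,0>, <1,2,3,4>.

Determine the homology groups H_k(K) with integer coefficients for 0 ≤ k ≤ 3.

K has 5 vertices, 10 edges, 10 triangles, 5 3-simplices.
rank ∂_0 = 0, rank ∂_1 = 4 ⇒ b_0 = 5 − 0 − 4 = 1; all invariant factors of ∂_1 are 1 so no torsion. So H_0 ≅ Z.
rank ∂_1 = 4, rank ∂_2 = 6 ⇒ b_1 = 10 − 4 − 6 = 0; all invariant factors of ∂_2 are 1 so no torsion. So H_1 ≅ 0.
rank ∂_2 = 6, rank ∂_3 = 4 ⇒ b_2 = 10 − 6 − 4 = 0; all invariant factors of ∂_3 are 1 so no torsion. So H_2 ≅ 0.
rank ∂_3 = 4, rank ∂_4 = 0 ⇒ b_3 = 5 − 4 − 0 = 1. So H_3 ≅ Z.

H_0 = Z,  H_1 = 0,  H_2 = 0,  H_3 = Z.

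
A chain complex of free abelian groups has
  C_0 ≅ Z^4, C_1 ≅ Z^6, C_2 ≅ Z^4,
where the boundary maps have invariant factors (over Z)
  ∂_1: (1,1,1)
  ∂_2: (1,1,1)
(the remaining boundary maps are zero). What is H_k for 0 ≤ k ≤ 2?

H_0 = Z,  H_1 = 0,  H_2 = Z.

H_0: b_0 = 4 − 0 − 3 = 1; torsion from ∂_1 factors > 1: none. So H_0 = Z.
H_1: b_1 = 6 − 3 − 3 = 0; torsion from ∂_2 factors > 1: none. So H_1 = 0.
H_2: b_2 = 4 − 3 − 0 = 1; torsion from ∂_3 factors > 1: none. So H_2 = Z.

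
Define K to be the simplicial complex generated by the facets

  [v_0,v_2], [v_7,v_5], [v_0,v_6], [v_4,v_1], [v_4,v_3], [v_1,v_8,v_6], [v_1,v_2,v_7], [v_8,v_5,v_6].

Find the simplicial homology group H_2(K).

K has 9 vertices, 13 edges, 3 triangles.
rank ∂_2 = 3, rank ∂_3 = 0 ⇒ b_2 = 3 − 3 − 0 = 0. So H_2 = 0.

H_2 ≅ 0.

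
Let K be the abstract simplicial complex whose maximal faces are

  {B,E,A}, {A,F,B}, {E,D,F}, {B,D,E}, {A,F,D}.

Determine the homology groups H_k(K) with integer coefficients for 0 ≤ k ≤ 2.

H_0 = Z,  H_1 = Z,  H_2 = 0.

We work with the vertex ordering A < B < D < E < F. The simplices of K, each written with vertices in increasing order, are:

  0-simplices (5): A, B, D, E, F
  1-simplices (10): AB, AD, AE, AF, BD, BE, BF, DE, DF, EF
  2-simplices (5): ABE, ABF, ADF, BDE, DEF

giving chain groups C_0 ≅ Z^5, C_1 ≅ Z^10, C_2 ≅ Z^5.

Boundary ∂_1: C_1 → C_0 is given by ∂[p,q] = [q] − [p]. For instance
  ∂AD = D − A.
As a 5×10 matrix over Z this has rank 4, with invariant factors (1,1,1,1).

∂_2: C_2 → C_1 maps a triangle to the signed sum of its edges. For instance
  ∂ABE = BE − AE + AB,
  ∂BDE = DE − BE + BD.
The 10×5 boundary matrix has rank 5 and Smith normal form diag(1,1,1,1,1).

Computing H_k = (kernel of ∂_k) / (image of ∂_{k+1}):

  H_0: rank C_0 − rank ∂_1 = 5 − 4 = 1, and the invariant factors of ∂_1 are all 1, so H_0 = Z.
  H_1: rank ker ∂_1 − rank ∂_2 = (10 − 4) − 5 = 1, and the invariant factors of ∂_2 are all 1, so H_1 = Z.
  H_2: rank ker ∂_2 − rank ∂_3 = (5 − 5) − 0 = 0, and there is no ∂_3, so H_2 = 0.

As a check, the Euler characteristic is 5 − 10 + 5 = 0, which agrees with 1 − 1 + 0 = 0.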